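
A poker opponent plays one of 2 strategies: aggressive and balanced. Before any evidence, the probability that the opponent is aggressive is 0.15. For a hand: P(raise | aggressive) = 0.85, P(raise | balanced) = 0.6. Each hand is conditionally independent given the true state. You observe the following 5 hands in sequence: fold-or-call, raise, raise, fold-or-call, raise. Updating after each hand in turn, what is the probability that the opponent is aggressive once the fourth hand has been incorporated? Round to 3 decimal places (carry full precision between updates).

After 'fold-or-call': P(aggressive) = 0.15·0.1500 / (0.15·0.1500 + 0.4·0.8500) ≈ 0.0621
After 'raise': P(aggressive) = 0.85·0.0621 / (0.85·0.0621 + 0.6·0.9379) ≈ 0.0857
After 'raise': P(aggressive) = 0.85·0.0857 / (0.85·0.0857 + 0.6·0.9143) ≈ 0.1172
After 'fold-or-call': P(aggressive) = 0.15·0.1172 / (0.15·0.1172 + 0.4·0.8828) ≈ 0.0474

0.047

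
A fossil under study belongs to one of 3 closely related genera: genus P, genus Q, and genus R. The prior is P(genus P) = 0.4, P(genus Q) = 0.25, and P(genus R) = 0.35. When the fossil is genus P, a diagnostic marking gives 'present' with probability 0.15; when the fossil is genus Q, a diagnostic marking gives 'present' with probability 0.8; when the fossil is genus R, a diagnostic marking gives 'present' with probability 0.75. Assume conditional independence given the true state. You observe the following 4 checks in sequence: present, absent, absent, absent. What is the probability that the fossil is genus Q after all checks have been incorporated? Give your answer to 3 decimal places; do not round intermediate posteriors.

0.038

Apply Bayes' rule sequentially, carrying P(genus Q) forward.
After 'present': normaliser = 0.15·0.4000 + 0.8·0.2500 + 0.75·0.3500; P(genus P) ≈ 0.1148, P(genus Q) ≈ 0.3828, P(genus R) ≈ 0.5024
After 'absent': normaliser = 0.85·0.1148 + 0.2·0.3828 + 0.25·0.5024; P(genus P) ≈ 0.3256, P(genus Q) ≈ 0.2554, P(genus R) ≈ 0.4190
After 'absent': normaliser = 0.85·0.3256 + 0.2·0.2554 + 0.25·0.4190; P(genus P) ≈ 0.6398, P(genus Q) ≈ 0.1181, P(genus R) ≈ 0.2421
After 'absent': normaliser = 0.85·0.6398 + 0.2·0.1181 + 0.25·0.2421; P(genus P) ≈ 0.8660, P(genus Q) ≈ 0.0376, P(genus R) ≈ 0.0964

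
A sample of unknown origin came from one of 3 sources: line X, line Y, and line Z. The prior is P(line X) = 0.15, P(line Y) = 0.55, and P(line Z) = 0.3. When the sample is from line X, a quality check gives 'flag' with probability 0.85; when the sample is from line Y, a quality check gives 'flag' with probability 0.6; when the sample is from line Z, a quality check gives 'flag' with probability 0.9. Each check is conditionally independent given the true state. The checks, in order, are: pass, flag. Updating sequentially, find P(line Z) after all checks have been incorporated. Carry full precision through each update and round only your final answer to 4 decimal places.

After 'pass': normaliser = 0.15·0.1500 + 0.4·0.5500 + 0.1·0.3000; P(line X) ≈ 0.0826, P(line Y) ≈ 0.8073, P(line Z) ≈ 0.1101
After 'flag': normaliser = 0.85·0.0826 + 0.6·0.8073 + 0.9·0.1101; P(line X) ≈ 0.1074, P(line Y) ≈ 0.7411, P(line Z) ≈ 0.1516

0.1516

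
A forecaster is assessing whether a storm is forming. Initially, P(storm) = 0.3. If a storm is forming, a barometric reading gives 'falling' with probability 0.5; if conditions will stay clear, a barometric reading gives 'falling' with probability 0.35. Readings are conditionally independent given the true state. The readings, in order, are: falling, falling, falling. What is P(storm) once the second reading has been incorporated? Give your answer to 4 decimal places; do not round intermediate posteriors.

After 'falling': P(storm) = 0.5·0.3000 / (0.5·0.3000 + 0.35·0.7000) ≈ 0.3797
After 'falling': P(storm) = 0.5·0.3797 / (0.5·0.3797 + 0.35·0.6203) ≈ 0.4666

0.4666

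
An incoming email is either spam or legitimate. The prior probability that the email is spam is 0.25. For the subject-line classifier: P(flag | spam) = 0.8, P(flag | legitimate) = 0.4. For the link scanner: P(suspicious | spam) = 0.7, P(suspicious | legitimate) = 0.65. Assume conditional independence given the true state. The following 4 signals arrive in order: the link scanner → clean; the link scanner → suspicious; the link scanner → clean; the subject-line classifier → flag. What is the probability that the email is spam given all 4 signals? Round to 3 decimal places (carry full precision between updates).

0.345

After the link scanner='clean': P(spam) = 0.3·0.2500 / (0.3·0.2500 + 0.35·0.7500) ≈ 0.2222
After the link scanner='suspicious': P(spam) = 0.7·0.2222 / (0.7·0.2222 + 0.65·0.7778) ≈ 0.2353
After the link scanner='clean': P(spam) = 0.3·0.2353 / (0.3·0.2353 + 0.35·0.7647) ≈ 0.2087
After the subject-line classifier='flag': P(spam) = 0.8·0.2087 / (0.8·0.2087 + 0.4·0.7913) ≈ 0.3453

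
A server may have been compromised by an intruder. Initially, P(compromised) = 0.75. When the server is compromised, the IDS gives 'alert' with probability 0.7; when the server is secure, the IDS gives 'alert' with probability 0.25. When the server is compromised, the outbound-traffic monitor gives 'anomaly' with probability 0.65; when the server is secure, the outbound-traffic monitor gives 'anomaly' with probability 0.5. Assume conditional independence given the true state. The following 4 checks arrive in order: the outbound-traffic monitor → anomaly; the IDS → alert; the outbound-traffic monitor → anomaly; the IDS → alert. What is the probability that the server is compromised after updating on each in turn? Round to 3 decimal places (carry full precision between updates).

Each posterior becomes the prior for the next update.
After the outbound-traffic monitor='anomaly': P(compromised) = 0.65·0.7500 / (0.65·0.7500 + 0.5·0.2500) ≈ 0.7959
After the IDS='alert': P(compromised) = 0.7·0.7959 / (0.7·0.7959 + 0.25·0.2041) ≈ 0.9161
After the outbound-traffic monitor='anomaly': P(compromised) = 0.65·0.9161 / (0.65·0.9161 + 0.5·0.0839) ≈ 0.9342
After the IDS='alert': P(compromised) = 0.7·0.9342 / (0.7·0.9342 + 0.25·0.0658) ≈ 0.9755

0.975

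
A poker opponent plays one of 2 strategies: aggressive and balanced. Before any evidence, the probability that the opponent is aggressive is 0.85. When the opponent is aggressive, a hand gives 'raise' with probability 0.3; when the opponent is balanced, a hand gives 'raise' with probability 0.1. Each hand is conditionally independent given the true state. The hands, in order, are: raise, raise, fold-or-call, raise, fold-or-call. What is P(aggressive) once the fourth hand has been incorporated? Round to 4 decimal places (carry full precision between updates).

After 'raise': P(aggressive) = 0.3·0.8500 / (0.3·0.8500 + 0.1·0.1500) ≈ 0.9444
After 'raise': P(aggressive) = 0.3·0.9444 / (0.3·0.9444 + 0.1·0.0556) ≈ 0.9808
After 'fold-or-call': P(aggressive) = 0.7·0.9808 / (0.7·0.9808 + 0.9·0.0192) ≈ 0.9754
After 'raise': P(aggressive) = 0.3·0.9754 / (0.3·0.9754 + 0.1·0.0246) ≈ 0.9917

0.9917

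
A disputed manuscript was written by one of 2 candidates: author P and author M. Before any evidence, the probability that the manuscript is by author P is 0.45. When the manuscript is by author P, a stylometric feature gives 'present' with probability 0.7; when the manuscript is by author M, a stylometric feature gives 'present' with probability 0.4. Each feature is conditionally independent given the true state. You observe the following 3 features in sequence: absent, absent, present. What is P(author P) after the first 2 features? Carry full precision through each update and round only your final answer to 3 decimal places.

Each posterior becomes the prior for the next update.
After 'absent': P(author P) = 0.3·0.4500 / (0.3·0.4500 + 0.6·0.5500) ≈ 0.2903
After 'absent': P(author P) = 0.3·0.2903 / (0.3·0.2903 + 0.6·0.7097) ≈ 0.1698

0.170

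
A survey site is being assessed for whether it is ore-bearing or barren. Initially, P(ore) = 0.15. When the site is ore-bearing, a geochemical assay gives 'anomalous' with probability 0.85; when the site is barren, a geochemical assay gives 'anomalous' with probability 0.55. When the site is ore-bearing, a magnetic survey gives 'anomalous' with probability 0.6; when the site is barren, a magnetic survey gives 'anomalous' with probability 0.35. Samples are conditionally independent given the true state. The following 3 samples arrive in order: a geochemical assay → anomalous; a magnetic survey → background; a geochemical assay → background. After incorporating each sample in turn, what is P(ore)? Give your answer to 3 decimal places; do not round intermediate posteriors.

After a geochemical assay='anomalous': P(ore) = 0.85·0.1500 / (0.85·0.1500 + 0.55·0.8500) ≈ 0.2143
After a magnetic survey='background': P(ore) = 0.4·0.2143 / (0.4·0.2143 + 0.65·0.7857) ≈ 0.1437
After a geochemical assay='background': P(ore) = 0.15·0.1437 / (0.15·0.1437 + 0.45·0.8563) ≈ 0.0530

0.053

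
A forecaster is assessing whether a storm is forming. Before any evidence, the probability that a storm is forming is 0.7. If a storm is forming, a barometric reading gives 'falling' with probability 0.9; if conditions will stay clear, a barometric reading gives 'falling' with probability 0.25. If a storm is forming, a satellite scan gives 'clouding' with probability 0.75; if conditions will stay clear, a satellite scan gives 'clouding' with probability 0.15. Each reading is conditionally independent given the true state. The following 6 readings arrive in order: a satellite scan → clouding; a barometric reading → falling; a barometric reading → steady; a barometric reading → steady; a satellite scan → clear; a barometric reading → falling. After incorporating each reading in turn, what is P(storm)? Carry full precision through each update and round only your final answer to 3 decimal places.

0.442

After a satellite scan='clouding': P(storm) = 0.75·0.7000 / (0.75·0.7000 + 0.15·0.3000) ≈ 0.9211
After a barometric reading='falling': P(storm) = 0.9·0.9211 / (0.9·0.9211 + 0.25·0.0789) ≈ 0.9767
After a barometric reading='steady': P(storm) = 0.1·0.9767 / (0.1·0.9767 + 0.75·0.0233) ≈ 0.8485
After a barometric reading='steady': P(storm) = 0.1·0.8485 / (0.1·0.8485 + 0.75·0.1515) ≈ 0.4275
After a satellite scan='clear': P(storm) = 0.25·0.4275 / (0.25·0.4275 + 0.85·0.5725) ≈ 0.1801
After a barometric reading='falling': P(storm) = 0.9·0.1801 / (0.9·0.1801 + 0.25·0.8199) ≈ 0.4415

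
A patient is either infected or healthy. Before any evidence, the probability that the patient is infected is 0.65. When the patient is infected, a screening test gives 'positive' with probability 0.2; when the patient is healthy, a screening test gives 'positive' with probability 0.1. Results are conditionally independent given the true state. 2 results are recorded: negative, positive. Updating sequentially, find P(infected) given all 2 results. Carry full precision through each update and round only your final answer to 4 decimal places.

After 'negative': P(infected) = 0.8·0.6500 / (0.8·0.6500 + 0.9·0.3500) ≈ 0.6228
After 'positive': P(infected) = 0.2·0.6228 / (0.2·0.6228 + 0.1·0.3772) ≈ 0.7675

0.7675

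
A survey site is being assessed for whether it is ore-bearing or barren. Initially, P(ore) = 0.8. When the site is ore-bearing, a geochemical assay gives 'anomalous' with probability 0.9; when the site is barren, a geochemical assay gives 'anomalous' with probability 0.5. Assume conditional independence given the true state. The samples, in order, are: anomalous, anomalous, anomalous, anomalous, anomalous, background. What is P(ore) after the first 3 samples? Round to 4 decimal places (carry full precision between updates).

After 'anomalous': P(ore) = 0.9·0.8000 / (0.9·0.8000 + 0.5·0.2000) ≈ 0.8780
After 'anomalous': P(ore) = 0.9·0.8780 / (0.9·0.8780 + 0.5·0.1220) ≈ 0.9284
After 'anomalous': P(ore) = 0.9·0.9284 / (0.9·0.9284 + 0.5·0.0716) ≈ 0.9589

0.9589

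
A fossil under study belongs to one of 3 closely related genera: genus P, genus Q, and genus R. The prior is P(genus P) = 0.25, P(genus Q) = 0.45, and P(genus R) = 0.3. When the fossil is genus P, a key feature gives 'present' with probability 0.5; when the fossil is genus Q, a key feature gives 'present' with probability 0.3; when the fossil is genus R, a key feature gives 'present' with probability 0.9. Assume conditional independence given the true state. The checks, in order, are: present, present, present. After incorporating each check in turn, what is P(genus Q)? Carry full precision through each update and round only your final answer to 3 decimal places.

0.046

Each posterior becomes the prior for the next update.
After 'present': normaliser = 0.5·0.2500 + 0.3·0.4500 + 0.9·0.3000; P(genus P) ≈ 0.2358, P(genus Q) ≈ 0.2547, P(genus R) ≈ 0.5094
After 'present': normaliser = 0.5·0.2358 + 0.3·0.2547 + 0.9·0.5094; P(genus P) ≈ 0.1806, P(genus Q) ≈ 0.1171, P(genus R) ≈ 0.7023
After 'present': normaliser = 0.5·0.1806 + 0.3·0.1171 + 0.9·0.7023; P(genus P) ≈ 0.1192, P(genus Q) ≈ 0.0464, P(genus R) ≈ 0.8344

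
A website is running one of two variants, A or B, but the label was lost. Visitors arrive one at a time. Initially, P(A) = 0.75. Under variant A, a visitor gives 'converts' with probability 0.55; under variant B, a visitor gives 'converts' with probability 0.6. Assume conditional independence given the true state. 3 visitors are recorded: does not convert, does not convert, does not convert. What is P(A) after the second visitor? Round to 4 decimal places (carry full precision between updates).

After 'does not convert': P(A) = 0.45·0.7500 / (0.45·0.7500 + 0.4·0.2500) ≈ 0.7714
After 'does not convert': P(A) = 0.45·0.7714 / (0.45·0.7714 + 0.4·0.2286) ≈ 0.7915

0.7915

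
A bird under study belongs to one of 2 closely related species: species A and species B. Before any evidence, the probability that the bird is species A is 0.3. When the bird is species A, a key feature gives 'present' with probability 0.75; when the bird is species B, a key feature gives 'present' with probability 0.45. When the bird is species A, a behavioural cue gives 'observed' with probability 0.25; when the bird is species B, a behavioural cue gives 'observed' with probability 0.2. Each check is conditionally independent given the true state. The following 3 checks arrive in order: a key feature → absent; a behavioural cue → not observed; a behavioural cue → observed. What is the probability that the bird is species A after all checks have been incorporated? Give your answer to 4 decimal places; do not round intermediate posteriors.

0.1859

Apply Bayes' rule sequentially, carrying P(species A) forward.
After a key feature='absent': P(species A) = 0.25·0.3000 / (0.25·0.3000 + 0.55·0.7000) ≈ 0.1630
After a behavioural cue='not observed': P(species A) = 0.75·0.1630 / (0.75·0.1630 + 0.8·0.8370) ≈ 0.1544
After a behavioural cue='observed': P(species A) = 0.25·0.1544 / (0.25·0.1544 + 0.2·0.8456) ≈ 0.1859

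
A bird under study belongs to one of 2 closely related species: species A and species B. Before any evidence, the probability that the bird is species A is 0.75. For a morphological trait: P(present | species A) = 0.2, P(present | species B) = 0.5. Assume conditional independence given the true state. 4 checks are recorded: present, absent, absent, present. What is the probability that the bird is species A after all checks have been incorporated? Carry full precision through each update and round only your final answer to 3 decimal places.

0.551

Apply Bayes' rule sequentially, carrying P(species A) forward.
After 'present': P(species A) = 0.2·0.7500 / (0.2·0.7500 + 0.5·0.2500) ≈ 0.5455
After 'absent': P(species A) = 0.8·0.5455 / (0.8·0.5455 + 0.5·0.4545) ≈ 0.6575
After 'absent': P(species A) = 0.8·0.6575 / (0.8·0.6575 + 0.5·0.3425) ≈ 0.7544
After 'present': P(species A) = 0.2·0.7544 / (0.2·0.7544 + 0.5·0.2456) ≈ 0.5513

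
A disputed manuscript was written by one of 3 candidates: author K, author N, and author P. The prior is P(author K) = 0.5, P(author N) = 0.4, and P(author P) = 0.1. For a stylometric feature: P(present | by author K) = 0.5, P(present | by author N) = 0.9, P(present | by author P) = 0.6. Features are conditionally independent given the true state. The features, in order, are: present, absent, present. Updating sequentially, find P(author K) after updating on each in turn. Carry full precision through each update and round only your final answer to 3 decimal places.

After 'present': normaliser = 0.5·0.5000 + 0.9·0.4000 + 0.6·0.1000; P(author K) ≈ 0.3731, P(author N) ≈ 0.5373, P(author P) ≈ 0.0896
After 'absent': normaliser = 0.5·0.3731 + 0.1·0.5373 + 0.4·0.0896; P(author K) ≈ 0.6757, P(author N) ≈ 0.1946, P(author P) ≈ 0.1297
After 'present': normaliser = 0.5·0.6757 + 0.9·0.1946 + 0.6·0.1297; P(author K) ≈ 0.5718, P(author N) ≈ 0.2964, P(author P) ≈ 0.1317

0.572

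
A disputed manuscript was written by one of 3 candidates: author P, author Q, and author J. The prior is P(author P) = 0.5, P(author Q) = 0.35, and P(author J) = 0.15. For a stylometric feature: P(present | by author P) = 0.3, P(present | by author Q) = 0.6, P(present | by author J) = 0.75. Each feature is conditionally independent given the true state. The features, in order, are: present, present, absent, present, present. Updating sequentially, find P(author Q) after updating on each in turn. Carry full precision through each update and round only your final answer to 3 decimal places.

After 'present': normaliser = 0.3·0.5000 + 0.6·0.3500 + 0.75·0.1500; P(author P) ≈ 0.3175, P(author Q) ≈ 0.4444, P(author J) ≈ 0.2381
After 'present': normaliser = 0.3·0.3175 + 0.6·0.4444 + 0.75·0.2381; P(author P) ≈ 0.1762, P(author Q) ≈ 0.4934, P(author J) ≈ 0.3304
After 'absent': normaliser = 0.7·0.1762 + 0.4·0.4934 + 0.25·0.3304; P(author P) ≈ 0.3058, P(author Q) ≈ 0.4894, P(author J) ≈ 0.2048
After 'present': normaliser = 0.3·0.3058 + 0.6·0.4894 + 0.75·0.2048; P(author P) ≈ 0.1702, P(author Q) ≈ 0.5448, P(author J) ≈ 0.2850
After 'present': normaliser = 0.3·0.1702 + 0.6·0.5448 + 0.75·0.2850; P(author P) ≈ 0.0863, P(author Q) ≈ 0.5524, P(author J) ≈ 0.3613

0.552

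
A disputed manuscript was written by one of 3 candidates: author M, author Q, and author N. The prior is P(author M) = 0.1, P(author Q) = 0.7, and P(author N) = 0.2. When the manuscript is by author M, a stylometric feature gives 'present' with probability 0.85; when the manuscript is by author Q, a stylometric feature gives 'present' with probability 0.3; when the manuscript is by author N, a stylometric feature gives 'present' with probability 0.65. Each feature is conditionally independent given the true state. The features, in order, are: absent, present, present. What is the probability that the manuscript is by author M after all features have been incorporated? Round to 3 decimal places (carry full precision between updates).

Apply Bayes' rule sequentially, carrying P(author M) forward.
After 'absent': normaliser = 0.15·0.1000 + 0.7·0.7000 + 0.35·0.2000; P(author M) ≈ 0.0261, P(author Q) ≈ 0.8522, P(author N) ≈ 0.1217
After 'present': normaliser = 0.85·0.0261 + 0.3·0.8522 + 0.65·0.1217; P(author M) ≈ 0.0621, P(author Q) ≈ 0.7162, P(author N) ≈ 0.2217
After 'present': normaliser = 0.85·0.0621 + 0.3·0.7162 + 0.65·0.2217; P(author M) ≈ 0.1282, P(author Q) ≈ 0.5218, P(author N) ≈ 0.3499

0.128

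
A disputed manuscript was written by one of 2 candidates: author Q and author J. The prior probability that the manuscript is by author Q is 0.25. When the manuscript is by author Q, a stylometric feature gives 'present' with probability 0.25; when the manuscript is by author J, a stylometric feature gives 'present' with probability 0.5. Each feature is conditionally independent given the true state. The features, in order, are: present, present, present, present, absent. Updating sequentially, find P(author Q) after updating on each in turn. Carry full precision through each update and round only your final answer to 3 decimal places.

Each posterior becomes the prior for the next update.
After 'present': P(author Q) = 0.25·0.2500 / (0.25·0.2500 + 0.5·0.7500) ≈ 0.1429
After 'present': P(author Q) = 0.25·0.1429 / (0.25·0.1429 + 0.5·0.8571) ≈ 0.0769
After 'present': P(author Q) = 0.25·0.0769 / (0.25·0.0769 + 0.5·0.9231) ≈ 0.0400
After 'present': P(author Q) = 0.25·0.0400 / (0.25·0.0400 + 0.5·0.9600) ≈ 0.0204
After 'absent': P(author Q) = 0.75·0.0204 / (0.75·0.0204 + 0.5·0.9796) ≈ 0.0303

0.030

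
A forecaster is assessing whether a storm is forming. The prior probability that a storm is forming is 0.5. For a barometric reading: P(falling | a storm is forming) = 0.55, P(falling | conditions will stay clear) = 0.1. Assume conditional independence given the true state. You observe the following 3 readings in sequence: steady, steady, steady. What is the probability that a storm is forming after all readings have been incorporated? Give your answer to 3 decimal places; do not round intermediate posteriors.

0.111

Apply Bayes' rule sequentially, carrying P(storm) forward.
After 'steady': P(storm) = 0.45·0.5000 / (0.45·0.5000 + 0.9·0.5000) ≈ 0.3333
After 'steady': P(storm) = 0.45·0.3333 / (0.45·0.3333 + 0.9·0.6667) ≈ 0.2000
After 'steady': P(storm) = 0.45·0.2000 / (0.45·0.2000 + 0.9·0.8000) ≈ 0.1111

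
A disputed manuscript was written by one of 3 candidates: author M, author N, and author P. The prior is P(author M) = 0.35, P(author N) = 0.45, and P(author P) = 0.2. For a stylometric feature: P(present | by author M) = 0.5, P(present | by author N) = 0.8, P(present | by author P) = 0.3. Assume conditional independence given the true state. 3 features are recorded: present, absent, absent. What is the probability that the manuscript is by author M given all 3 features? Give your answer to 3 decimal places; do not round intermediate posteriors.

0.500

After 'present': normaliser = 0.5·0.3500 + 0.8·0.4500 + 0.3·0.2000; P(author M) ≈ 0.2941, P(author N) ≈ 0.6050, P(author P) ≈ 0.1008
After 'absent': normaliser = 0.5·0.2941 + 0.2·0.6050 + 0.7·0.1008; P(author M) ≈ 0.4342, P(author N) ≈ 0.3573, P(author P) ≈ 0.2084
After 'absent': normaliser = 0.5·0.4342 + 0.2·0.3573 + 0.7·0.2084; P(author M) ≈ 0.4997, P(author N) ≈ 0.1645, P(author P) ≈ 0.3358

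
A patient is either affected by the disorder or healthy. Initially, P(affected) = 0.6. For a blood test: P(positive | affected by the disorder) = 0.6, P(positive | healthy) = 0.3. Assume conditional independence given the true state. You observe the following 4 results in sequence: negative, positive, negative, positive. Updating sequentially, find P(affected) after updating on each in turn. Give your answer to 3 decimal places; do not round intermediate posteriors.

0.662

After 'negative': P(affected) = 0.4·0.6000 / (0.4·0.6000 + 0.7·0.4000) ≈ 0.4615
After 'positive': P(affected) = 0.6·0.4615 / (0.6·0.4615 + 0.3·0.5385) ≈ 0.6316
After 'negative': P(affected) = 0.4·0.6316 / (0.4·0.6316 + 0.7·0.3684) ≈ 0.4948
After 'positive': P(affected) = 0.6·0.4948 / (0.6·0.4948 + 0.3·0.5052) ≈ 0.6621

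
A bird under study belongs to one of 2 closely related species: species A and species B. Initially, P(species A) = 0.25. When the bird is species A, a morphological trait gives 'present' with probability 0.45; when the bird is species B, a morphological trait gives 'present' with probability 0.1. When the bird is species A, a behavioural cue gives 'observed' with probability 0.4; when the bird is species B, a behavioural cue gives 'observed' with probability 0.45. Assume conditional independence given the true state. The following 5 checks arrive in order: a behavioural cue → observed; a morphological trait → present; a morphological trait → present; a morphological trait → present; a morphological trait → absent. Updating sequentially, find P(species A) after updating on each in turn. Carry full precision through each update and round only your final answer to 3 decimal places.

After a behavioural cue='observed': P(species A) = 0.4·0.2500 / (0.4·0.2500 + 0.45·0.7500) ≈ 0.2286
After a morphological trait='present': P(species A) = 0.45·0.2286 / (0.45·0.2286 + 0.1·0.7714) ≈ 0.5714
After a morphological trait='present': P(species A) = 0.45·0.5714 / (0.45·0.5714 + 0.1·0.4286) ≈ 0.8571
After a morphological trait='present': P(species A) = 0.45·0.8571 / (0.45·0.8571 + 0.1·0.1429) ≈ 0.9643
After a morphological trait='absent': P(species A) = 0.55·0.9643 / (0.55·0.9643 + 0.9·0.0357) ≈ 0.9429

0.943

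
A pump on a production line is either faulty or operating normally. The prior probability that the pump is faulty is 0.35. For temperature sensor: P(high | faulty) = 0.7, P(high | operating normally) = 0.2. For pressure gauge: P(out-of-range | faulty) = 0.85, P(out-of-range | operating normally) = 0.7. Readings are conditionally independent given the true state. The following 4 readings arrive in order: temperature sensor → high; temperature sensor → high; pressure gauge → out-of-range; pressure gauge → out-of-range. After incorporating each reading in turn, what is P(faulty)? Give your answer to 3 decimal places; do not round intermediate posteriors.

After temperature sensor='high': P(faulty) = 0.7·0.3500 / (0.7·0.3500 + 0.2·0.6500) ≈ 0.6533
After temperature sensor='high': P(faulty) = 0.7·0.6533 / (0.7·0.6533 + 0.2·0.3467) ≈ 0.8684
After pressure gauge='out-of-range': P(faulty) = 0.85·0.8684 / (0.85·0.8684 + 0.7·0.1316) ≈ 0.8890
After pressure gauge='out-of-range': P(faulty) = 0.85·0.8890 / (0.85·0.8890 + 0.7·0.1110) ≈ 0.9068

0.907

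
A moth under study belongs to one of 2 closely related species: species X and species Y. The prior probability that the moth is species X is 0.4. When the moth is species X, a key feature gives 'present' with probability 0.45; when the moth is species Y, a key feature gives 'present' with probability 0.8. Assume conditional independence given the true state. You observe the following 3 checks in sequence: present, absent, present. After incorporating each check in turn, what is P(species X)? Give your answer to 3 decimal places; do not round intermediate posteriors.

0.367

Apply Bayes' rule sequentially, carrying P(species X) forward.
After 'present': P(species X) = 0.45·0.4000 / (0.45·0.4000 + 0.8·0.6000) ≈ 0.2727
After 'absent': P(species X) = 0.55·0.2727 / (0.55·0.2727 + 0.2·0.7273) ≈ 0.5077
After 'present': P(species X) = 0.45·0.5077 / (0.45·0.5077 + 0.8·0.4923) ≈ 0.3671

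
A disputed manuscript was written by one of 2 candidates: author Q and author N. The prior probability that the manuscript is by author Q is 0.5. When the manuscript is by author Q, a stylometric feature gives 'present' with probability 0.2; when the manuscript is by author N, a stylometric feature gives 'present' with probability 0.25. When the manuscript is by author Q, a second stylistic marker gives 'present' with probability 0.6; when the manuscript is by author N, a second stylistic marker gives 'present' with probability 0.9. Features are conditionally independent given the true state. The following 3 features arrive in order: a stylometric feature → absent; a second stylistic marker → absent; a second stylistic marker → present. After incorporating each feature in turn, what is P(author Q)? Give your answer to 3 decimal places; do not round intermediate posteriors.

0.740

Each posterior becomes the prior for the next update.
After a stylometric feature='absent': P(author Q) = 0.8·0.5000 / (0.8·0.5000 + 0.75·0.5000) ≈ 0.5161
After a second stylistic marker='absent': P(author Q) = 0.4·0.5161 / (0.4·0.5161 + 0.1·0.4839) ≈ 0.8101
After a second stylistic marker='present': P(author Q) = 0.6·0.8101 / (0.6·0.8101 + 0.9·0.1899) ≈ 0.7399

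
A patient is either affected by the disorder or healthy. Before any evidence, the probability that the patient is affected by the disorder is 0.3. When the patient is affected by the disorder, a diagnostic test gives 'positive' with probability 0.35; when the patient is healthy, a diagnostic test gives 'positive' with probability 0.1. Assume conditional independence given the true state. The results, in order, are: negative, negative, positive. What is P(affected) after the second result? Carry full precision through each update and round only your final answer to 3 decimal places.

0.183

Each posterior becomes the prior for the next update.
After 'negative': P(affected) = 0.65·0.3000 / (0.65·0.3000 + 0.9·0.7000) ≈ 0.2364
After 'negative': P(affected) = 0.65·0.2364 / (0.65·0.2364 + 0.9·0.7636) ≈ 0.1827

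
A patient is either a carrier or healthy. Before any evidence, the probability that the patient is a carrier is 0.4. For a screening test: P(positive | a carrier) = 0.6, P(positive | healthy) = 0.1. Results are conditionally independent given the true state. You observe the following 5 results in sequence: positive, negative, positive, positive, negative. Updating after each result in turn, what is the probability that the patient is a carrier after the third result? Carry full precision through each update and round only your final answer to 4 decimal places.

After 'positive': P(carrier) = 0.6·0.4000 / (0.6·0.4000 + 0.1·0.6000) ≈ 0.8000
After 'negative': P(carrier) = 0.4·0.8000 / (0.4·0.8000 + 0.9·0.2000) ≈ 0.6400
After 'positive': P(carrier) = 0.6·0.6400 / (0.6·0.6400 + 0.1·0.3600) ≈ 0.9143

0.9143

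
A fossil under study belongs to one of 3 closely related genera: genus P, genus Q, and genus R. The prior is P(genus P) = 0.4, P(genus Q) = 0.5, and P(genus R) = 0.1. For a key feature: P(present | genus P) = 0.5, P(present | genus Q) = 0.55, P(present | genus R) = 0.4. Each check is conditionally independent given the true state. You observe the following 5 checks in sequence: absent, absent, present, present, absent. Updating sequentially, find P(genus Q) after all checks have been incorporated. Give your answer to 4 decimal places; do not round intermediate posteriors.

After 'absent': normaliser = 0.5·0.4000 + 0.45·0.5000 + 0.6·0.1000; P(genus P) ≈ 0.4124, P(genus Q) ≈ 0.4639, P(genus R) ≈ 0.1237
After 'absent': normaliser = 0.5·0.4124 + 0.45·0.4639 + 0.6·0.1237; P(genus P) ≈ 0.4215, P(genus Q) ≈ 0.4268, P(genus R) ≈ 0.1517
After 'present': normaliser = 0.5·0.4215 + 0.55·0.4268 + 0.4·0.1517; P(genus P) ≈ 0.4164, P(genus Q) ≈ 0.4637, P(genus R) ≈ 0.1199
After 'present': normaliser = 0.5·0.4164 + 0.55·0.4637 + 0.4·0.1199; P(genus P) ≈ 0.4072, P(genus Q) ≈ 0.4989, P(genus R) ≈ 0.0938
After 'absent': normaliser = 0.5·0.4072 + 0.45·0.4989 + 0.6·0.0938; P(genus P) ≈ 0.4203, P(genus Q) ≈ 0.4635, P(genus R) ≈ 0.1162

0.4635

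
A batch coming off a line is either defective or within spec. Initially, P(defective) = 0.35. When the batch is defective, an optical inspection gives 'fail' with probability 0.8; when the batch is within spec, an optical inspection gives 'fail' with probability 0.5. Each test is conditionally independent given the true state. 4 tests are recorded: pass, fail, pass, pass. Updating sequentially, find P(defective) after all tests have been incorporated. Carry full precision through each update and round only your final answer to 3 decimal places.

0.052

Each posterior becomes the prior for the next update.
After 'pass': P(defective) = 0.2·0.3500 / (0.2·0.3500 + 0.5·0.6500) ≈ 0.1772
After 'fail': P(defective) = 0.8·0.1772 / (0.8·0.1772 + 0.5·0.8228) ≈ 0.2563
After 'pass': P(defective) = 0.2·0.2563 / (0.2·0.2563 + 0.5·0.7437) ≈ 0.1211
After 'pass': P(defective) = 0.2·0.1211 / (0.2·0.1211 + 0.5·0.8789) ≈ 0.0523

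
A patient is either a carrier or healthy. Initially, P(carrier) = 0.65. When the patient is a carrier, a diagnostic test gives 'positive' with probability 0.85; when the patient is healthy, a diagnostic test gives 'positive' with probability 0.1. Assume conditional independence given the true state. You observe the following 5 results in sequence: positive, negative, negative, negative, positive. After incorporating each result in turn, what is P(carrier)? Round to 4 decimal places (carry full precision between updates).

After 'positive': P(carrier) = 0.85·0.6500 / (0.85·0.6500 + 0.1·0.3500) ≈ 0.9404
After 'negative': P(carrier) = 0.15·0.9404 / (0.15·0.9404 + 0.9·0.0596) ≈ 0.7246
After 'negative': P(carrier) = 0.15·0.7246 / (0.15·0.7246 + 0.9·0.2754) ≈ 0.3048
After 'negative': P(carrier) = 0.15·0.3048 / (0.15·0.3048 + 0.9·0.6952) ≈ 0.0681
After 'positive': P(carrier) = 0.85·0.0681 / (0.85·0.0681 + 0.1·0.9319) ≈ 0.3832

0.3832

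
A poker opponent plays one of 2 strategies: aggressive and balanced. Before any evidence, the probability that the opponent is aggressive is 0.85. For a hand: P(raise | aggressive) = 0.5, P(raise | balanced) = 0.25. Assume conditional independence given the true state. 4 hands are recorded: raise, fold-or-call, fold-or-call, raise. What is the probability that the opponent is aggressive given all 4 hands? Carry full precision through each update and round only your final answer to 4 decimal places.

Apply Bayes' rule sequentially, carrying P(aggressive) forward.
After 'raise': P(aggressive) = 0.5·0.8500 / (0.5·0.8500 + 0.25·0.1500) ≈ 0.9189
After 'fold-or-call': P(aggressive) = 0.5·0.9189 / (0.5·0.9189 + 0.75·0.0811) ≈ 0.8831
After 'fold-or-call': P(aggressive) = 0.5·0.8831 / (0.5·0.8831 + 0.75·0.1169) ≈ 0.8344
After 'raise': P(aggressive) = 0.5·0.8344 / (0.5·0.8344 + 0.25·0.1656) ≈ 0.9097

0.9097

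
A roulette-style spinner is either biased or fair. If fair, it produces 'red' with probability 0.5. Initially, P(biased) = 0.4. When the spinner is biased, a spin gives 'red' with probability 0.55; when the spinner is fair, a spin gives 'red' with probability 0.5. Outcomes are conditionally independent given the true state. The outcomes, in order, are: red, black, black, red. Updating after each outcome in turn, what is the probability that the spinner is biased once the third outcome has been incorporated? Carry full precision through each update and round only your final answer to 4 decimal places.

Apply Bayes' rule sequentially, carrying P(biased) forward.
After 'red': P(biased) = 0.55·0.4000 / (0.55·0.4000 + 0.5·0.6000) ≈ 0.4231
After 'black': P(biased) = 0.45·0.4231 / (0.45·0.4231 + 0.5·0.5769) ≈ 0.3976
After 'black': P(biased) = 0.45·0.3976 / (0.45·0.3976 + 0.5·0.6024) ≈ 0.3726

0.3726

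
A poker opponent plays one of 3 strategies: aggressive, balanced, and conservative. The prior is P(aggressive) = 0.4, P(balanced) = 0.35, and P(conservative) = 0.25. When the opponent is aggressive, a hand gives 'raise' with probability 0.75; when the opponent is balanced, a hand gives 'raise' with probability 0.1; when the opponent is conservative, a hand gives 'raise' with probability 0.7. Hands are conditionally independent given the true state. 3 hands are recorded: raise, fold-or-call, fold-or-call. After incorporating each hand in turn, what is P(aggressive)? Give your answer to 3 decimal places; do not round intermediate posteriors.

0.298

Each posterior becomes the prior for the next update.
After 'raise': normaliser = 0.75·0.4000 + 0.1·0.3500 + 0.7·0.2500; P(aggressive) ≈ 0.5882, P(balanced) ≈ 0.0686, P(conservative) ≈ 0.3431
After 'fold-or-call': normaliser = 0.25·0.5882 + 0.9·0.0686 + 0.3·0.3431; P(aggressive) ≈ 0.4717, P(balanced) ≈ 0.1981, P(conservative) ≈ 0.3302
After 'fold-or-call': normaliser = 0.25·0.4717 + 0.9·0.1981 + 0.3·0.3302; P(aggressive) ≈ 0.2983, P(balanced) ≈ 0.4511, P(conservative) ≈ 0.2506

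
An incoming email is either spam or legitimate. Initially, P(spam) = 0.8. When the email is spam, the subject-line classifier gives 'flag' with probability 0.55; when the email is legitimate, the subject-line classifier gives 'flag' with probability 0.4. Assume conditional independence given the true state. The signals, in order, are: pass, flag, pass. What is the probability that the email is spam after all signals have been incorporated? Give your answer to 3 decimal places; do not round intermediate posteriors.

After 'pass': P(spam) = 0.45·0.8000 / (0.45·0.8000 + 0.6·0.2000) ≈ 0.7500
After 'flag': P(spam) = 0.55·0.7500 / (0.55·0.7500 + 0.4·0.2500) ≈ 0.8049
After 'pass': P(spam) = 0.45·0.8049 / (0.45·0.8049 + 0.6·0.1951) ≈ 0.7557

0.756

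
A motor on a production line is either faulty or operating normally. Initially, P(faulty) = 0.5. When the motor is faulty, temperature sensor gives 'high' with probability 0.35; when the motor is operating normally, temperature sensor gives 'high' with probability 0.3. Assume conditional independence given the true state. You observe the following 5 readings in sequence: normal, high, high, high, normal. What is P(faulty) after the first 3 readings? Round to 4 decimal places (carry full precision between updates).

0.5583

After 'normal': P(faulty) = 0.65·0.5000 / (0.65·0.5000 + 0.7·0.5000) ≈ 0.4815
After 'high': P(faulty) = 0.35·0.4815 / (0.35·0.4815 + 0.3·0.5185) ≈ 0.5200
After 'high': P(faulty) = 0.35·0.5200 / (0.35·0.5200 + 0.3·0.4800) ≈ 0.5583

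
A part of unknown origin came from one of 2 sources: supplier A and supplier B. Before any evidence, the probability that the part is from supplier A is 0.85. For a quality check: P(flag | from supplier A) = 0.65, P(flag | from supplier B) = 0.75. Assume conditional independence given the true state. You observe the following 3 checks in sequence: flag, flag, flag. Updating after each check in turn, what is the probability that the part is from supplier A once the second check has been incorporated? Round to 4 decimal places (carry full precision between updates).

Apply Bayes' rule sequentially, carrying P(supplier A) forward.
After 'flag': P(supplier A) = 0.65·0.8500 / (0.65·0.8500 + 0.75·0.1500) ≈ 0.8308
After 'flag': P(supplier A) = 0.65·0.8308 / (0.65·0.8308 + 0.75·0.1692) ≈ 0.8098

0.8098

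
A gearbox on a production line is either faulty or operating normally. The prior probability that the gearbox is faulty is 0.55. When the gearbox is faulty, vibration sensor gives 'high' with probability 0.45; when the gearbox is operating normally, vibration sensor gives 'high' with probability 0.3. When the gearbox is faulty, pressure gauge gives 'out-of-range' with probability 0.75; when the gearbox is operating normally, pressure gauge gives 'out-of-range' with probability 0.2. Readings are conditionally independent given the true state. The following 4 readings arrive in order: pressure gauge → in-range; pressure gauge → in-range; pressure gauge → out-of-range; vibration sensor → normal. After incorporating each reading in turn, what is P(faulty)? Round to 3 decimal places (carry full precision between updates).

0.260

Apply Bayes' rule sequentially, carrying P(faulty) forward.
After pressure gauge='in-range': P(faulty) = 0.25·0.5500 / (0.25·0.5500 + 0.8·0.4500) ≈ 0.2764
After pressure gauge='in-range': P(faulty) = 0.25·0.2764 / (0.25·0.2764 + 0.8·0.7236) ≈ 0.1066
After pressure gauge='out-of-range': P(faulty) = 0.75·0.1066 / (0.75·0.1066 + 0.2·0.8934) ≈ 0.3092
After vibration sensor='normal': P(faulty) = 0.55·0.3092 / (0.55·0.3092 + 0.7·0.6908) ≈ 0.2602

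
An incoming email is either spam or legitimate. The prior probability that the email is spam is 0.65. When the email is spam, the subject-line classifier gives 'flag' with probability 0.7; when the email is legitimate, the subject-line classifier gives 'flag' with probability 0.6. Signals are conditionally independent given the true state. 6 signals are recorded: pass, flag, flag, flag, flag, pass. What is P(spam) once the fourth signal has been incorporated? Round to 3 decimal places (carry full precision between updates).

0.689

Each posterior becomes the prior for the next update.
After 'pass': P(spam) = 0.3·0.6500 / (0.3·0.6500 + 0.4·0.3500) ≈ 0.5821
After 'flag': P(spam) = 0.7·0.5821 / (0.7·0.5821 + 0.6·0.4179) ≈ 0.6190
After 'flag': P(spam) = 0.7·0.6190 / (0.7·0.6190 + 0.6·0.3810) ≈ 0.6547
After 'flag': P(spam) = 0.7·0.6547 / (0.7·0.6547 + 0.6·0.3453) ≈ 0.6886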